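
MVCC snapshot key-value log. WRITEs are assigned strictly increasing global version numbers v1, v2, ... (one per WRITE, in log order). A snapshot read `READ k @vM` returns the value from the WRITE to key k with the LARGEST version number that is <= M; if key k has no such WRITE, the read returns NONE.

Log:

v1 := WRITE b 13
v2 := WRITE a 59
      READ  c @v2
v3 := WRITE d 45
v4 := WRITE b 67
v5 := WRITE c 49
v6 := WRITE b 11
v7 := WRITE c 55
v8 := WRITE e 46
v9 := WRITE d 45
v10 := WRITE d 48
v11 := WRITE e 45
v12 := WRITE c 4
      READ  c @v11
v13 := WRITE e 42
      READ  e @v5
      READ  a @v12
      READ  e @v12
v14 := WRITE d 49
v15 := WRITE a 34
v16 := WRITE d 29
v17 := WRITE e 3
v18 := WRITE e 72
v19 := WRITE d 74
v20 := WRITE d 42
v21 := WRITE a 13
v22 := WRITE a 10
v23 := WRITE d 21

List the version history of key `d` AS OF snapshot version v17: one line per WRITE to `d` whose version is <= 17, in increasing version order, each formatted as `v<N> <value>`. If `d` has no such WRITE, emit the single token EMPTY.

Scan writes for key=d with version <= 17:
  v1 WRITE b 13 -> skip
  v2 WRITE a 59 -> skip
  v3 WRITE d 45 -> keep
  v4 WRITE b 67 -> skip
  v5 WRITE c 49 -> skip
  v6 WRITE b 11 -> skip
  v7 WRITE c 55 -> skip
  v8 WRITE e 46 -> skip
  v9 WRITE d 45 -> keep
  v10 WRITE d 48 -> keep
  v11 WRITE e 45 -> skip
  v12 WRITE c 4 -> skip
  v13 WRITE e 42 -> skip
  v14 WRITE d 49 -> keep
  v15 WRITE a 34 -> skip
  v16 WRITE d 29 -> keep
  v17 WRITE e 3 -> skip
  v18 WRITE e 72 -> skip
  v19 WRITE d 74 -> drop (> snap)
  v20 WRITE d 42 -> drop (> snap)
  v21 WRITE a 13 -> skip
  v22 WRITE a 10 -> skip
  v23 WRITE d 21 -> drop (> snap)
Collected: [(3, 45), (9, 45), (10, 48), (14, 49), (16, 29)]

Answer: v3 45
v9 45
v10 48
v14 49
v16 29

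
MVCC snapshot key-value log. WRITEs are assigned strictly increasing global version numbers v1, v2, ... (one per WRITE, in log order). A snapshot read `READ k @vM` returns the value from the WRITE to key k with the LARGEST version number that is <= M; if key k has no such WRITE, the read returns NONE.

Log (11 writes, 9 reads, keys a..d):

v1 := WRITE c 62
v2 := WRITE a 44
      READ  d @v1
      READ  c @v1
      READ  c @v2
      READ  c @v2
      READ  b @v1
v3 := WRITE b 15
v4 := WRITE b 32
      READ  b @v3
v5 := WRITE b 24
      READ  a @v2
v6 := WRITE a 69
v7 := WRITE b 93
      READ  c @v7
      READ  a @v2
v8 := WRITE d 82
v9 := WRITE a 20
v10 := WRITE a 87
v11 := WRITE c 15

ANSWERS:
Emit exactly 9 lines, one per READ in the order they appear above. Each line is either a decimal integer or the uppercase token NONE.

v1: WRITE c=62  (c history now [(1, 62)])
v2: WRITE a=44  (a history now [(2, 44)])
READ d @v1: history=[] -> no version <= 1 -> NONE
READ c @v1: history=[(1, 62)] -> pick v1 -> 62
READ c @v2: history=[(1, 62)] -> pick v1 -> 62
READ c @v2: history=[(1, 62)] -> pick v1 -> 62
READ b @v1: history=[] -> no version <= 1 -> NONE
v3: WRITE b=15  (b history now [(3, 15)])
v4: WRITE b=32  (b history now [(3, 15), (4, 32)])
READ b @v3: history=[(3, 15), (4, 32)] -> pick v3 -> 15
v5: WRITE b=24  (b history now [(3, 15), (4, 32), (5, 24)])
READ a @v2: history=[(2, 44)] -> pick v2 -> 44
v6: WRITE a=69  (a history now [(2, 44), (6, 69)])
v7: WRITE b=93  (b history now [(3, 15), (4, 32), (5, 24), (7, 93)])
READ c @v7: history=[(1, 62)] -> pick v1 -> 62
READ a @v2: history=[(2, 44), (6, 69)] -> pick v2 -> 44
v8: WRITE d=82  (d history now [(8, 82)])
v9: WRITE a=20  (a history now [(2, 44), (6, 69), (9, 20)])
v10: WRITE a=87  (a history now [(2, 44), (6, 69), (9, 20), (10, 87)])
v11: WRITE c=15  (c history now [(1, 62), (11, 15)])

Answer: NONE
62
62
62
NONE
15
44
62
44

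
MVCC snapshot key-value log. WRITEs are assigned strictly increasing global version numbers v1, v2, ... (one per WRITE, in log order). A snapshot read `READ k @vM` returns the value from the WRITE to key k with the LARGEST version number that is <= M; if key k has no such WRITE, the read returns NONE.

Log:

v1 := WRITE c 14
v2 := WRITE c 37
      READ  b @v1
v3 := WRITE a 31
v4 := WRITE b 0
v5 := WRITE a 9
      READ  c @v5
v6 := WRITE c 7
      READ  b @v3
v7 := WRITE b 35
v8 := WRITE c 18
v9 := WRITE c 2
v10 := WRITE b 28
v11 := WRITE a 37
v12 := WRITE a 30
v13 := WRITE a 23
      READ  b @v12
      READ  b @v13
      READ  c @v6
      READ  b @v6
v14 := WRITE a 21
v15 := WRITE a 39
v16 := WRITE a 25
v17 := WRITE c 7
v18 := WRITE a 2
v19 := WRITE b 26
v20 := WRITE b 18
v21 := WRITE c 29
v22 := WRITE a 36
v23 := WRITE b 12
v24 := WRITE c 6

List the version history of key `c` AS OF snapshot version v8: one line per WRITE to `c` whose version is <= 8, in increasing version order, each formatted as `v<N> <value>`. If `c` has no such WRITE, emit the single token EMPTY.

Answer: v1 14
v2 37
v6 7
v8 18

Derivation:
Scan writes for key=c with version <= 8:
  v1 WRITE c 14 -> keep
  v2 WRITE c 37 -> keep
  v3 WRITE a 31 -> skip
  v4 WRITE b 0 -> skip
  v5 WRITE a 9 -> skip
  v6 WRITE c 7 -> keep
  v7 WRITE b 35 -> skip
  v8 WRITE c 18 -> keep
  v9 WRITE c 2 -> drop (> snap)
  v10 WRITE b 28 -> skip
  v11 WRITE a 37 -> skip
  v12 WRITE a 30 -> skip
  v13 WRITE a 23 -> skip
  v14 WRITE a 21 -> skip
  v15 WRITE a 39 -> skip
  v16 WRITE a 25 -> skip
  v17 WRITE c 7 -> drop (> snap)
  v18 WRITE a 2 -> skip
  v19 WRITE b 26 -> skip
  v20 WRITE b 18 -> skip
  v21 WRITE c 29 -> drop (> snap)
  v22 WRITE a 36 -> skip
  v23 WRITE b 12 -> skip
  v24 WRITE c 6 -> drop (> snap)
Collected: [(1, 14), (2, 37), (6, 7), (8, 18)]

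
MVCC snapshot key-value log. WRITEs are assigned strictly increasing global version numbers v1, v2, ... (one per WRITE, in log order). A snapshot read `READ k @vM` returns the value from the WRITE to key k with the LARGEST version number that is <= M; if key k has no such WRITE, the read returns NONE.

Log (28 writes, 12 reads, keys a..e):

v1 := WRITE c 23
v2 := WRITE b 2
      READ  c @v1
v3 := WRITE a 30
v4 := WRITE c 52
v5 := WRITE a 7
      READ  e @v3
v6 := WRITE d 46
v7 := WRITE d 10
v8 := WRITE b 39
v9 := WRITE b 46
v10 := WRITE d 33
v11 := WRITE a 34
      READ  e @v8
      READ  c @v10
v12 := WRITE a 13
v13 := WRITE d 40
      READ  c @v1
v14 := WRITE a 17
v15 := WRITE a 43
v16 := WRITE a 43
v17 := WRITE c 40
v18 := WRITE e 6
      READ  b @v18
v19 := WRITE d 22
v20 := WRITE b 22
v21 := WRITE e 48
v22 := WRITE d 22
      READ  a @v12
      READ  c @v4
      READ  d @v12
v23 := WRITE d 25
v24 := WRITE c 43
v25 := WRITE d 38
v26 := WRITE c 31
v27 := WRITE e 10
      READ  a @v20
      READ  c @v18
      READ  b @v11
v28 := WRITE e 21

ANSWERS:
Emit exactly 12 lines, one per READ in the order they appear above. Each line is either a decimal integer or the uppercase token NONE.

v1: WRITE c=23  (c history now [(1, 23)])
v2: WRITE b=2  (b history now [(2, 2)])
READ c @v1: history=[(1, 23)] -> pick v1 -> 23
v3: WRITE a=30  (a history now [(3, 30)])
v4: WRITE c=52  (c history now [(1, 23), (4, 52)])
v5: WRITE a=7  (a history now [(3, 30), (5, 7)])
READ e @v3: history=[] -> no version <= 3 -> NONE
v6: WRITE d=46  (d history now [(6, 46)])
v7: WRITE d=10  (d history now [(6, 46), (7, 10)])
v8: WRITE b=39  (b history now [(2, 2), (8, 39)])
v9: WRITE b=46  (b history now [(2, 2), (8, 39), (9, 46)])
v10: WRITE d=33  (d history now [(6, 46), (7, 10), (10, 33)])
v11: WRITE a=34  (a history now [(3, 30), (5, 7), (11, 34)])
READ e @v8: history=[] -> no version <= 8 -> NONE
READ c @v10: history=[(1, 23), (4, 52)] -> pick v4 -> 52
v12: WRITE a=13  (a history now [(3, 30), (5, 7), (11, 34), (12, 13)])
v13: WRITE d=40  (d history now [(6, 46), (7, 10), (10, 33), (13, 40)])
READ c @v1: history=[(1, 23), (4, 52)] -> pick v1 -> 23
v14: WRITE a=17  (a history now [(3, 30), (5, 7), (11, 34), (12, 13), (14, 17)])
v15: WRITE a=43  (a history now [(3, 30), (5, 7), (11, 34), (12, 13), (14, 17), (15, 43)])
v16: WRITE a=43  (a history now [(3, 30), (5, 7), (11, 34), (12, 13), (14, 17), (15, 43), (16, 43)])
v17: WRITE c=40  (c history now [(1, 23), (4, 52), (17, 40)])
v18: WRITE e=6  (e history now [(18, 6)])
READ b @v18: history=[(2, 2), (8, 39), (9, 46)] -> pick v9 -> 46
v19: WRITE d=22  (d history now [(6, 46), (7, 10), (10, 33), (13, 40), (19, 22)])
v20: WRITE b=22  (b history now [(2, 2), (8, 39), (9, 46), (20, 22)])
v21: WRITE e=48  (e history now [(18, 6), (21, 48)])
v22: WRITE d=22  (d history now [(6, 46), (7, 10), (10, 33), (13, 40), (19, 22), (22, 22)])
READ a @v12: history=[(3, 30), (5, 7), (11, 34), (12, 13), (14, 17), (15, 43), (16, 43)] -> pick v12 -> 13
READ c @v4: history=[(1, 23), (4, 52), (17, 40)] -> pick v4 -> 52
READ d @v12: history=[(6, 46), (7, 10), (10, 33), (13, 40), (19, 22), (22, 22)] -> pick v10 -> 33
v23: WRITE d=25  (d history now [(6, 46), (7, 10), (10, 33), (13, 40), (19, 22), (22, 22), (23, 25)])
v24: WRITE c=43  (c history now [(1, 23), (4, 52), (17, 40), (24, 43)])
v25: WRITE d=38  (d history now [(6, 46), (7, 10), (10, 33), (13, 40), (19, 22), (22, 22), (23, 25), (25, 38)])
v26: WRITE c=31  (c history now [(1, 23), (4, 52), (17, 40), (24, 43), (26, 31)])
v27: WRITE e=10  (e history now [(18, 6), (21, 48), (27, 10)])
READ a @v20: history=[(3, 30), (5, 7), (11, 34), (12, 13), (14, 17), (15, 43), (16, 43)] -> pick v16 -> 43
READ c @v18: history=[(1, 23), (4, 52), (17, 40), (24, 43), (26, 31)] -> pick v17 -> 40
READ b @v11: history=[(2, 2), (8, 39), (9, 46), (20, 22)] -> pick v9 -> 46
v28: WRITE e=21  (e history now [(18, 6), (21, 48), (27, 10), (28, 21)])

Answer: 23
NONE
NONE
52
23
46
13
52
33
43
40
46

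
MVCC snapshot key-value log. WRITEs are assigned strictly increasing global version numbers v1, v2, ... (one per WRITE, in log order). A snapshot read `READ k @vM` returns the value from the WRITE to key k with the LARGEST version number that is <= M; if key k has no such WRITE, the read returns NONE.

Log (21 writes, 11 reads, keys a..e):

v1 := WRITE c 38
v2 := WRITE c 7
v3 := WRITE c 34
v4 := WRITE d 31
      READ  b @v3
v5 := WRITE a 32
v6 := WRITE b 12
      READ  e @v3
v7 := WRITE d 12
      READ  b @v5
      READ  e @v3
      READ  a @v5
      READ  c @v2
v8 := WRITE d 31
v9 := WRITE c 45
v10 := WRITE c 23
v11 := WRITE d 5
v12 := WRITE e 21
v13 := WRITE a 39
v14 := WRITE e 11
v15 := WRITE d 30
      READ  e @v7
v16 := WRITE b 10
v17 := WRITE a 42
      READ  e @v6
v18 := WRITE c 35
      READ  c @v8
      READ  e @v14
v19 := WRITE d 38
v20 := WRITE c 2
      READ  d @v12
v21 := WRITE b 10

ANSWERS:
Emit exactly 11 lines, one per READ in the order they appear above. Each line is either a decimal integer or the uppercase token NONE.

Answer: NONE
NONE
NONE
NONE
32
7
NONE
NONE
34
11
5

Derivation:
v1: WRITE c=38  (c history now [(1, 38)])
v2: WRITE c=7  (c history now [(1, 38), (2, 7)])
v3: WRITE c=34  (c history now [(1, 38), (2, 7), (3, 34)])
v4: WRITE d=31  (d history now [(4, 31)])
READ b @v3: history=[] -> no version <= 3 -> NONE
v5: WRITE a=32  (a history now [(5, 32)])
v6: WRITE b=12  (b history now [(6, 12)])
READ e @v3: history=[] -> no version <= 3 -> NONE
v7: WRITE d=12  (d history now [(4, 31), (7, 12)])
READ b @v5: history=[(6, 12)] -> no version <= 5 -> NONE
READ e @v3: history=[] -> no version <= 3 -> NONE
READ a @v5: history=[(5, 32)] -> pick v5 -> 32
READ c @v2: history=[(1, 38), (2, 7), (3, 34)] -> pick v2 -> 7
v8: WRITE d=31  (d history now [(4, 31), (7, 12), (8, 31)])
v9: WRITE c=45  (c history now [(1, 38), (2, 7), (3, 34), (9, 45)])
v10: WRITE c=23  (c history now [(1, 38), (2, 7), (3, 34), (9, 45), (10, 23)])
v11: WRITE d=5  (d history now [(4, 31), (7, 12), (8, 31), (11, 5)])
v12: WRITE e=21  (e history now [(12, 21)])
v13: WRITE a=39  (a history now [(5, 32), (13, 39)])
v14: WRITE e=11  (e history now [(12, 21), (14, 11)])
v15: WRITE d=30  (d history now [(4, 31), (7, 12), (8, 31), (11, 5), (15, 30)])
READ e @v7: history=[(12, 21), (14, 11)] -> no version <= 7 -> NONE
v16: WRITE b=10  (b history now [(6, 12), (16, 10)])
v17: WRITE a=42  (a history now [(5, 32), (13, 39), (17, 42)])
READ e @v6: history=[(12, 21), (14, 11)] -> no version <= 6 -> NONE
v18: WRITE c=35  (c history now [(1, 38), (2, 7), (3, 34), (9, 45), (10, 23), (18, 35)])
READ c @v8: history=[(1, 38), (2, 7), (3, 34), (9, 45), (10, 23), (18, 35)] -> pick v3 -> 34
READ e @v14: history=[(12, 21), (14, 11)] -> pick v14 -> 11
v19: WRITE d=38  (d history now [(4, 31), (7, 12), (8, 31), (11, 5), (15, 30), (19, 38)])
v20: WRITE c=2  (c history now [(1, 38), (2, 7), (3, 34), (9, 45), (10, 23), (18, 35), (20, 2)])
READ d @v12: history=[(4, 31), (7, 12), (8, 31), (11, 5), (15, 30), (19, 38)] -> pick v11 -> 5
v21: WRITE b=10  (b history now [(6, 12), (16, 10), (21, 10)])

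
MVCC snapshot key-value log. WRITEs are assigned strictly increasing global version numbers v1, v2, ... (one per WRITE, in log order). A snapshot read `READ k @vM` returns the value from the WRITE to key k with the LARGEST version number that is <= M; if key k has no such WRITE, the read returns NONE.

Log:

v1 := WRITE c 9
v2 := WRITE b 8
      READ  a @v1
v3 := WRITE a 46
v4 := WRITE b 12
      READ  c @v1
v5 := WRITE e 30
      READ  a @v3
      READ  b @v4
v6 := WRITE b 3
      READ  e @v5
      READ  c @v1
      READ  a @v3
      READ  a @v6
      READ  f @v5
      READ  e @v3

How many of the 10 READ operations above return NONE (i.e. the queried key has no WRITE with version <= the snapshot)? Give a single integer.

v1: WRITE c=9  (c history now [(1, 9)])
v2: WRITE b=8  (b history now [(2, 8)])
READ a @v1: history=[] -> no version <= 1 -> NONE
v3: WRITE a=46  (a history now [(3, 46)])
v4: WRITE b=12  (b history now [(2, 8), (4, 12)])
READ c @v1: history=[(1, 9)] -> pick v1 -> 9
v5: WRITE e=30  (e history now [(5, 30)])
READ a @v3: history=[(3, 46)] -> pick v3 -> 46
READ b @v4: history=[(2, 8), (4, 12)] -> pick v4 -> 12
v6: WRITE b=3  (b history now [(2, 8), (4, 12), (6, 3)])
READ e @v5: history=[(5, 30)] -> pick v5 -> 30
READ c @v1: history=[(1, 9)] -> pick v1 -> 9
READ a @v3: history=[(3, 46)] -> pick v3 -> 46
READ a @v6: history=[(3, 46)] -> pick v3 -> 46
READ f @v5: history=[] -> no version <= 5 -> NONE
READ e @v3: history=[(5, 30)] -> no version <= 3 -> NONE
Read results in order: ['NONE', '9', '46', '12', '30', '9', '46', '46', 'NONE', 'NONE']
NONE count = 3

Answer: 3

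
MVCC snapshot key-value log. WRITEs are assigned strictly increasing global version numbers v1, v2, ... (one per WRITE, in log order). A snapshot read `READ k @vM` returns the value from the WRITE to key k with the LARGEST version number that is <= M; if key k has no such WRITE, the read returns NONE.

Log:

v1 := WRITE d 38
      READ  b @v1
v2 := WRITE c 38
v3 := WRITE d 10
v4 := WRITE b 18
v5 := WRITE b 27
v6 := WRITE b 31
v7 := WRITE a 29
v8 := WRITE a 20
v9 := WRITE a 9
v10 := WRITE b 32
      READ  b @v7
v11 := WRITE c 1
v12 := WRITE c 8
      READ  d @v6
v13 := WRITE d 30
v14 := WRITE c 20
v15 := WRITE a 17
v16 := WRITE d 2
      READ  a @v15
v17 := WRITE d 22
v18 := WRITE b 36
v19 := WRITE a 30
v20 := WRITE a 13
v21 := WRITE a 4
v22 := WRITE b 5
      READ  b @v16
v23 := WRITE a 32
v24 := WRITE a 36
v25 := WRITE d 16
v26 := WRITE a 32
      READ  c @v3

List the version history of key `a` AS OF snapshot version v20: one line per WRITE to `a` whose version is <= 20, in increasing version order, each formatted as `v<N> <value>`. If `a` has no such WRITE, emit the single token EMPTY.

Answer: v7 29
v8 20
v9 9
v15 17
v19 30
v20 13

Derivation:
Scan writes for key=a with version <= 20:
  v1 WRITE d 38 -> skip
  v2 WRITE c 38 -> skip
  v3 WRITE d 10 -> skip
  v4 WRITE b 18 -> skip
  v5 WRITE b 27 -> skip
  v6 WRITE b 31 -> skip
  v7 WRITE a 29 -> keep
  v8 WRITE a 20 -> keep
  v9 WRITE a 9 -> keep
  v10 WRITE b 32 -> skip
  v11 WRITE c 1 -> skip
  v12 WRITE c 8 -> skip
  v13 WRITE d 30 -> skip
  v14 WRITE c 20 -> skip
  v15 WRITE a 17 -> keep
  v16 WRITE d 2 -> skip
  v17 WRITE d 22 -> skip
  v18 WRITE b 36 -> skip
  v19 WRITE a 30 -> keep
  v20 WRITE a 13 -> keep
  v21 WRITE a 4 -> drop (> snap)
  v22 WRITE b 5 -> skip
  v23 WRITE a 32 -> drop (> snap)
  v24 WRITE a 36 -> drop (> snap)
  v25 WRITE d 16 -> skip
  v26 WRITE a 32 -> drop (> snap)
Collected: [(7, 29), (8, 20), (9, 9), (15, 17), (19, 30), (20, 13)]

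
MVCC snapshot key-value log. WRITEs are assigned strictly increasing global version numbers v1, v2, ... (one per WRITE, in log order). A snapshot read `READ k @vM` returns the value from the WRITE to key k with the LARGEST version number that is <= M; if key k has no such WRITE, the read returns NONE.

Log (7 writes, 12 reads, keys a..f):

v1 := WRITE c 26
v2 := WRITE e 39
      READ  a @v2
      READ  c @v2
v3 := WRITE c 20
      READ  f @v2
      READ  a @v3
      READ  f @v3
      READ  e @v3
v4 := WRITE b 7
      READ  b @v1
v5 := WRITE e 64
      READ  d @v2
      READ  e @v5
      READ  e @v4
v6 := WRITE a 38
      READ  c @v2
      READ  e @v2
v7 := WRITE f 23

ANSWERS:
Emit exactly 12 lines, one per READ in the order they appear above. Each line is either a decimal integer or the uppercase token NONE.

Answer: NONE
26
NONE
NONE
NONE
39
NONE
NONE
64
39
26
39

Derivation:
v1: WRITE c=26  (c history now [(1, 26)])
v2: WRITE e=39  (e history now [(2, 39)])
READ a @v2: history=[] -> no version <= 2 -> NONE
READ c @v2: history=[(1, 26)] -> pick v1 -> 26
v3: WRITE c=20  (c history now [(1, 26), (3, 20)])
READ f @v2: history=[] -> no version <= 2 -> NONE
READ a @v3: history=[] -> no version <= 3 -> NONE
READ f @v3: history=[] -> no version <= 3 -> NONE
READ e @v3: history=[(2, 39)] -> pick v2 -> 39
v4: WRITE b=7  (b history now [(4, 7)])
READ b @v1: history=[(4, 7)] -> no version <= 1 -> NONE
v5: WRITE e=64  (e history now [(2, 39), (5, 64)])
READ d @v2: history=[] -> no version <= 2 -> NONE
READ e @v5: history=[(2, 39), (5, 64)] -> pick v5 -> 64
READ e @v4: history=[(2, 39), (5, 64)] -> pick v2 -> 39
v6: WRITE a=38  (a history now [(6, 38)])
READ c @v2: history=[(1, 26), (3, 20)] -> pick v1 -> 26
READ e @v2: history=[(2, 39), (5, 64)] -> pick v2 -> 39
v7: WRITE f=23  (f history now [(7, 23)])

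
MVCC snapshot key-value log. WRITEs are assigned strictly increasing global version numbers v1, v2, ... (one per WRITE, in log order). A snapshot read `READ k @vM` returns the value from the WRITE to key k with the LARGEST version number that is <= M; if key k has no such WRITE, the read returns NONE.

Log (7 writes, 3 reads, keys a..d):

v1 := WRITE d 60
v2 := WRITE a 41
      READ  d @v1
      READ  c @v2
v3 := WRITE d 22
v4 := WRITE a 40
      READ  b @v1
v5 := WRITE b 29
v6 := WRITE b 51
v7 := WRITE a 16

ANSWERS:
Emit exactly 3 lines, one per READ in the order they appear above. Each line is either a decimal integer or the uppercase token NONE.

Answer: 60
NONE
NONE

Derivation:
v1: WRITE d=60  (d history now [(1, 60)])
v2: WRITE a=41  (a history now [(2, 41)])
READ d @v1: history=[(1, 60)] -> pick v1 -> 60
READ c @v2: history=[] -> no version <= 2 -> NONE
v3: WRITE d=22  (d history now [(1, 60), (3, 22)])
v4: WRITE a=40  (a history now [(2, 41), (4, 40)])
READ b @v1: history=[] -> no version <= 1 -> NONE
v5: WRITE b=29  (b history now [(5, 29)])
v6: WRITE b=51  (b history now [(5, 29), (6, 51)])
v7: WRITE a=16  (a history now [(2, 41), (4, 40), (7, 16)])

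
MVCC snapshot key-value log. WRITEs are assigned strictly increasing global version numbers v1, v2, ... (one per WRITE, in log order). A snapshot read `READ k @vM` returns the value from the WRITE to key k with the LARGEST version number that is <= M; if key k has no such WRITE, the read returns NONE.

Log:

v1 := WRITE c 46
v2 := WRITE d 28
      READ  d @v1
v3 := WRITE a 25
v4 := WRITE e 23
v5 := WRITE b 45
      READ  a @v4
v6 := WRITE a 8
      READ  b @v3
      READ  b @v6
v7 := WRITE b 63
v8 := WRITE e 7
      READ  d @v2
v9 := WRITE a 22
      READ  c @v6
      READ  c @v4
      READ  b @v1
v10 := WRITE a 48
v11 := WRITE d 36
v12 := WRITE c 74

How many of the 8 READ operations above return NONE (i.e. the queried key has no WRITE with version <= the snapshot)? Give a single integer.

Answer: 3

Derivation:
v1: WRITE c=46  (c history now [(1, 46)])
v2: WRITE d=28  (d history now [(2, 28)])
READ d @v1: history=[(2, 28)] -> no version <= 1 -> NONE
v3: WRITE a=25  (a history now [(3, 25)])
v4: WRITE e=23  (e history now [(4, 23)])
v5: WRITE b=45  (b history now [(5, 45)])
READ a @v4: history=[(3, 25)] -> pick v3 -> 25
v6: WRITE a=8  (a history now [(3, 25), (6, 8)])
READ b @v3: history=[(5, 45)] -> no version <= 3 -> NONE
READ b @v6: history=[(5, 45)] -> pick v5 -> 45
v7: WRITE b=63  (b history now [(5, 45), (7, 63)])
v8: WRITE e=7  (e history now [(4, 23), (8, 7)])
READ d @v2: history=[(2, 28)] -> pick v2 -> 28
v9: WRITE a=22  (a history now [(3, 25), (6, 8), (9, 22)])
READ c @v6: history=[(1, 46)] -> pick v1 -> 46
READ c @v4: history=[(1, 46)] -> pick v1 -> 46
READ b @v1: history=[(5, 45), (7, 63)] -> no version <= 1 -> NONE
v10: WRITE a=48  (a history now [(3, 25), (6, 8), (9, 22), (10, 48)])
v11: WRITE d=36  (d history now [(2, 28), (11, 36)])
v12: WRITE c=74  (c history now [(1, 46), (12, 74)])
Read results in order: ['NONE', '25', 'NONE', '45', '28', '46', '46', 'NONE']
NONE count = 3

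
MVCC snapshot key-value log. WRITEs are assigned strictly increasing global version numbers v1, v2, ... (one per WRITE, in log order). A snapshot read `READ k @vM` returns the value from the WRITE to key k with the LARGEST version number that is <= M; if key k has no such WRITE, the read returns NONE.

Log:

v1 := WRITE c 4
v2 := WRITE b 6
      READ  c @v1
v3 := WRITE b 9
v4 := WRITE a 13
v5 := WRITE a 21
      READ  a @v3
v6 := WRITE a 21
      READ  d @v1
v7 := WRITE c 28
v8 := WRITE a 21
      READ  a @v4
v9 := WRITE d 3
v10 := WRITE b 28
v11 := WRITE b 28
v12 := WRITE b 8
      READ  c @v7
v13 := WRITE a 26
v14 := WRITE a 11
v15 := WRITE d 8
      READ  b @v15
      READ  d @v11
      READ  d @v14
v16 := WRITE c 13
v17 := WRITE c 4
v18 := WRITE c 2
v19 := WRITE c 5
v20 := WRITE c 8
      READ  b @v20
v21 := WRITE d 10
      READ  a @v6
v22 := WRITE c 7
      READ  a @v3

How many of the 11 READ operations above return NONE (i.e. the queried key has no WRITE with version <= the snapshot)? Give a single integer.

v1: WRITE c=4  (c history now [(1, 4)])
v2: WRITE b=6  (b history now [(2, 6)])
READ c @v1: history=[(1, 4)] -> pick v1 -> 4
v3: WRITE b=9  (b history now [(2, 6), (3, 9)])
v4: WRITE a=13  (a history now [(4, 13)])
v5: WRITE a=21  (a history now [(4, 13), (5, 21)])
READ a @v3: history=[(4, 13), (5, 21)] -> no version <= 3 -> NONE
v6: WRITE a=21  (a history now [(4, 13), (5, 21), (6, 21)])
READ d @v1: history=[] -> no version <= 1 -> NONE
v7: WRITE c=28  (c history now [(1, 4), (7, 28)])
v8: WRITE a=21  (a history now [(4, 13), (5, 21), (6, 21), (8, 21)])
READ a @v4: history=[(4, 13), (5, 21), (6, 21), (8, 21)] -> pick v4 -> 13
v9: WRITE d=3  (d history now [(9, 3)])
v10: WRITE b=28  (b history now [(2, 6), (3, 9), (10, 28)])
v11: WRITE b=28  (b history now [(2, 6), (3, 9), (10, 28), (11, 28)])
v12: WRITE b=8  (b history now [(2, 6), (3, 9), (10, 28), (11, 28), (12, 8)])
READ c @v7: history=[(1, 4), (7, 28)] -> pick v7 -> 28
v13: WRITE a=26  (a history now [(4, 13), (5, 21), (6, 21), (8, 21), (13, 26)])
v14: WRITE a=11  (a history now [(4, 13), (5, 21), (6, 21), (8, 21), (13, 26), (14, 11)])
v15: WRITE d=8  (d history now [(9, 3), (15, 8)])
READ b @v15: history=[(2, 6), (3, 9), (10, 28), (11, 28), (12, 8)] -> pick v12 -> 8
READ d @v11: history=[(9, 3), (15, 8)] -> pick v9 -> 3
READ d @v14: history=[(9, 3), (15, 8)] -> pick v9 -> 3
v16: WRITE c=13  (c history now [(1, 4), (7, 28), (16, 13)])
v17: WRITE c=4  (c history now [(1, 4), (7, 28), (16, 13), (17, 4)])
v18: WRITE c=2  (c history now [(1, 4), (7, 28), (16, 13), (17, 4), (18, 2)])
v19: WRITE c=5  (c history now [(1, 4), (7, 28), (16, 13), (17, 4), (18, 2), (19, 5)])
v20: WRITE c=8  (c history now [(1, 4), (7, 28), (16, 13), (17, 4), (18, 2), (19, 5), (20, 8)])
READ b @v20: history=[(2, 6), (3, 9), (10, 28), (11, 28), (12, 8)] -> pick v12 -> 8
v21: WRITE d=10  (d history now [(9, 3), (15, 8), (21, 10)])
READ a @v6: history=[(4, 13), (5, 21), (6, 21), (8, 21), (13, 26), (14, 11)] -> pick v6 -> 21
v22: WRITE c=7  (c history now [(1, 4), (7, 28), (16, 13), (17, 4), (18, 2), (19, 5), (20, 8), (22, 7)])
READ a @v3: history=[(4, 13), (5, 21), (6, 21), (8, 21), (13, 26), (14, 11)] -> no version <= 3 -> NONE
Read results in order: ['4', 'NONE', 'NONE', '13', '28', '8', '3', '3', '8', '21', 'NONE']
NONE count = 3

Answer: 3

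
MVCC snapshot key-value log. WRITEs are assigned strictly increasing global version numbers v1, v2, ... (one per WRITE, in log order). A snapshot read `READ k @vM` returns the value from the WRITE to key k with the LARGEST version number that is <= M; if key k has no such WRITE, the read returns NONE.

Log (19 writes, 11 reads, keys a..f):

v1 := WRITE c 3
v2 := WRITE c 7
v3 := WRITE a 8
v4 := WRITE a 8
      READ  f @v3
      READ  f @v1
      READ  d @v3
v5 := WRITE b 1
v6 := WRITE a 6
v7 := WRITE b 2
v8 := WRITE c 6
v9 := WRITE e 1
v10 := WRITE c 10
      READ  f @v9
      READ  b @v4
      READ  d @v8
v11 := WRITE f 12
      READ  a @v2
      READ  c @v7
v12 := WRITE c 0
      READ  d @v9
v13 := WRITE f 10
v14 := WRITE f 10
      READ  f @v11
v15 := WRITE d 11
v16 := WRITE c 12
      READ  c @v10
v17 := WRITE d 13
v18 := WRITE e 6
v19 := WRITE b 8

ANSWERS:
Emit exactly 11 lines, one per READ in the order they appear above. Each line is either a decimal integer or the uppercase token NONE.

Answer: NONE
NONE
NONE
NONE
NONE
NONE
NONE
7
NONE
12
10

Derivation:
v1: WRITE c=3  (c history now [(1, 3)])
v2: WRITE c=7  (c history now [(1, 3), (2, 7)])
v3: WRITE a=8  (a history now [(3, 8)])
v4: WRITE a=8  (a history now [(3, 8), (4, 8)])
READ f @v3: history=[] -> no version <= 3 -> NONE
READ f @v1: history=[] -> no version <= 1 -> NONE
READ d @v3: history=[] -> no version <= 3 -> NONE
v5: WRITE b=1  (b history now [(5, 1)])
v6: WRITE a=6  (a history now [(3, 8), (4, 8), (6, 6)])
v7: WRITE b=2  (b history now [(5, 1), (7, 2)])
v8: WRITE c=6  (c history now [(1, 3), (2, 7), (8, 6)])
v9: WRITE e=1  (e history now [(9, 1)])
v10: WRITE c=10  (c history now [(1, 3), (2, 7), (8, 6), (10, 10)])
READ f @v9: history=[] -> no version <= 9 -> NONE
READ b @v4: history=[(5, 1), (7, 2)] -> no version <= 4 -> NONE
READ d @v8: history=[] -> no version <= 8 -> NONE
v11: WRITE f=12  (f history now [(11, 12)])
READ a @v2: history=[(3, 8), (4, 8), (6, 6)] -> no version <= 2 -> NONE
READ c @v7: history=[(1, 3), (2, 7), (8, 6), (10, 10)] -> pick v2 -> 7
v12: WRITE c=0  (c history now [(1, 3), (2, 7), (8, 6), (10, 10), (12, 0)])
READ d @v9: history=[] -> no version <= 9 -> NONE
v13: WRITE f=10  (f history now [(11, 12), (13, 10)])
v14: WRITE f=10  (f history now [(11, 12), (13, 10), (14, 10)])
READ f @v11: history=[(11, 12), (13, 10), (14, 10)] -> pick v11 -> 12
v15: WRITE d=11  (d history now [(15, 11)])
v16: WRITE c=12  (c history now [(1, 3), (2, 7), (8, 6), (10, 10), (12, 0), (16, 12)])
READ c @v10: history=[(1, 3), (2, 7), (8, 6), (10, 10), (12, 0), (16, 12)] -> pick v10 -> 10
v17: WRITE d=13  (d history now [(15, 11), (17, 13)])
v18: WRITE e=6  (e history now [(9, 1), (18, 6)])
v19: WRITE b=8  (b history now [(5, 1), (7, 2), (19, 8)])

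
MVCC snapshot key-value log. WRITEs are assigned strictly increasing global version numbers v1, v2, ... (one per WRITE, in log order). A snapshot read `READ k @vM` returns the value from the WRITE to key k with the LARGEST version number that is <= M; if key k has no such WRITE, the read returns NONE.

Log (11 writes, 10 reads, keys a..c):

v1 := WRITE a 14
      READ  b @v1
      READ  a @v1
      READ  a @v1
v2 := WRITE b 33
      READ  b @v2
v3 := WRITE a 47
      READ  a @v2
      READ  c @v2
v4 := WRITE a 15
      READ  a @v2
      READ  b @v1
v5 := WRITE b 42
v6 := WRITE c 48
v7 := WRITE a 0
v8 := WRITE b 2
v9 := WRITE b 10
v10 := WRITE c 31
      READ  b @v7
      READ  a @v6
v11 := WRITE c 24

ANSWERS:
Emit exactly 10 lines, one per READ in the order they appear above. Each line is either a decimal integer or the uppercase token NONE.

v1: WRITE a=14  (a history now [(1, 14)])
READ b @v1: history=[] -> no version <= 1 -> NONE
READ a @v1: history=[(1, 14)] -> pick v1 -> 14
READ a @v1: history=[(1, 14)] -> pick v1 -> 14
v2: WRITE b=33  (b history now [(2, 33)])
READ b @v2: history=[(2, 33)] -> pick v2 -> 33
v3: WRITE a=47  (a history now [(1, 14), (3, 47)])
READ a @v2: history=[(1, 14), (3, 47)] -> pick v1 -> 14
READ c @v2: history=[] -> no version <= 2 -> NONE
v4: WRITE a=15  (a history now [(1, 14), (3, 47), (4, 15)])
READ a @v2: history=[(1, 14), (3, 47), (4, 15)] -> pick v1 -> 14
READ b @v1: history=[(2, 33)] -> no version <= 1 -> NONE
v5: WRITE b=42  (b history now [(2, 33), (5, 42)])
v6: WRITE c=48  (c history now [(6, 48)])
v7: WRITE a=0  (a history now [(1, 14), (3, 47), (4, 15), (7, 0)])
v8: WRITE b=2  (b history now [(2, 33), (5, 42), (8, 2)])
v9: WRITE b=10  (b history now [(2, 33), (5, 42), (8, 2), (9, 10)])
v10: WRITE c=31  (c history now [(6, 48), (10, 31)])
READ b @v7: history=[(2, 33), (5, 42), (8, 2), (9, 10)] -> pick v5 -> 42
READ a @v6: history=[(1, 14), (3, 47), (4, 15), (7, 0)] -> pick v4 -> 15
v11: WRITE c=24  (c history now [(6, 48), (10, 31), (11, 24)])

Answer: NONE
14
14
33
14
NONE
14
NONE
42
15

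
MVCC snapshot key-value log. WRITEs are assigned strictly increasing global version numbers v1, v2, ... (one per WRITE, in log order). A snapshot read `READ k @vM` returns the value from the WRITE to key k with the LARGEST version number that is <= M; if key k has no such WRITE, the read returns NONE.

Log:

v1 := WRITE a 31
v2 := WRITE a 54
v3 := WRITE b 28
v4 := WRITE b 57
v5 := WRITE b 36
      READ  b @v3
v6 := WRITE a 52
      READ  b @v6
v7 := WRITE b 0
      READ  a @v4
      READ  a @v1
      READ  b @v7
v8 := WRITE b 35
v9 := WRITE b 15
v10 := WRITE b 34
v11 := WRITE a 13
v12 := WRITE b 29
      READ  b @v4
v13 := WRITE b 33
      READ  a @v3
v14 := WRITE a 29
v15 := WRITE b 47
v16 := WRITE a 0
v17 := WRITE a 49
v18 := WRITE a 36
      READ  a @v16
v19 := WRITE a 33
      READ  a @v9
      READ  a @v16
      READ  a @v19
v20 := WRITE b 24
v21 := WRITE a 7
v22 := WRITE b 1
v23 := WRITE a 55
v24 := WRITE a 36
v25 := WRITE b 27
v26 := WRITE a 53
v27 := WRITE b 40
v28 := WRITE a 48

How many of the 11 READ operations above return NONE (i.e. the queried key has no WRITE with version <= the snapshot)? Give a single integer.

Answer: 0

Derivation:
v1: WRITE a=31  (a history now [(1, 31)])
v2: WRITE a=54  (a history now [(1, 31), (2, 54)])
v3: WRITE b=28  (b history now [(3, 28)])
v4: WRITE b=57  (b history now [(3, 28), (4, 57)])
v5: WRITE b=36  (b history now [(3, 28), (4, 57), (5, 36)])
READ b @v3: history=[(3, 28), (4, 57), (5, 36)] -> pick v3 -> 28
v6: WRITE a=52  (a history now [(1, 31), (2, 54), (6, 52)])
READ b @v6: history=[(3, 28), (4, 57), (5, 36)] -> pick v5 -> 36
v7: WRITE b=0  (b history now [(3, 28), (4, 57), (5, 36), (7, 0)])
READ a @v4: history=[(1, 31), (2, 54), (6, 52)] -> pick v2 -> 54
READ a @v1: history=[(1, 31), (2, 54), (6, 52)] -> pick v1 -> 31
READ b @v7: history=[(3, 28), (4, 57), (5, 36), (7, 0)] -> pick v7 -> 0
v8: WRITE b=35  (b history now [(3, 28), (4, 57), (5, 36), (7, 0), (8, 35)])
v9: WRITE b=15  (b history now [(3, 28), (4, 57), (5, 36), (7, 0), (8, 35), (9, 15)])
v10: WRITE b=34  (b history now [(3, 28), (4, 57), (5, 36), (7, 0), (8, 35), (9, 15), (10, 34)])
v11: WRITE a=13  (a history now [(1, 31), (2, 54), (6, 52), (11, 13)])
v12: WRITE b=29  (b history now [(3, 28), (4, 57), (5, 36), (7, 0), (8, 35), (9, 15), (10, 34), (12, 29)])
READ b @v4: history=[(3, 28), (4, 57), (5, 36), (7, 0), (8, 35), (9, 15), (10, 34), (12, 29)] -> pick v4 -> 57
v13: WRITE b=33  (b history now [(3, 28), (4, 57), (5, 36), (7, 0), (8, 35), (9, 15), (10, 34), (12, 29), (13, 33)])
READ a @v3: history=[(1, 31), (2, 54), (6, 52), (11, 13)] -> pick v2 -> 54
v14: WRITE a=29  (a history now [(1, 31), (2, 54), (6, 52), (11, 13), (14, 29)])
v15: WRITE b=47  (b history now [(3, 28), (4, 57), (5, 36), (7, 0), (8, 35), (9, 15), (10, 34), (12, 29), (13, 33), (15, 47)])
v16: WRITE a=0  (a history now [(1, 31), (2, 54), (6, 52), (11, 13), (14, 29), (16, 0)])
v17: WRITE a=49  (a history now [(1, 31), (2, 54), (6, 52), (11, 13), (14, 29), (16, 0), (17, 49)])
v18: WRITE a=36  (a history now [(1, 31), (2, 54), (6, 52), (11, 13), (14, 29), (16, 0), (17, 49), (18, 36)])
READ a @v16: history=[(1, 31), (2, 54), (6, 52), (11, 13), (14, 29), (16, 0), (17, 49), (18, 36)] -> pick v16 -> 0
v19: WRITE a=33  (a history now [(1, 31), (2, 54), (6, 52), (11, 13), (14, 29), (16, 0), (17, 49), (18, 36), (19, 33)])
READ a @v9: history=[(1, 31), (2, 54), (6, 52), (11, 13), (14, 29), (16, 0), (17, 49), (18, 36), (19, 33)] -> pick v6 -> 52
READ a @v16: history=[(1, 31), (2, 54), (6, 52), (11, 13), (14, 29), (16, 0), (17, 49), (18, 36), (19, 33)] -> pick v16 -> 0
READ a @v19: history=[(1, 31), (2, 54), (6, 52), (11, 13), (14, 29), (16, 0), (17, 49), (18, 36), (19, 33)] -> pick v19 -> 33
v20: WRITE b=24  (b history now [(3, 28), (4, 57), (5, 36), (7, 0), (8, 35), (9, 15), (10, 34), (12, 29), (13, 33), (15, 47), (20, 24)])
v21: WRITE a=7  (a history now [(1, 31), (2, 54), (6, 52), (11, 13), (14, 29), (16, 0), (17, 49), (18, 36), (19, 33), (21, 7)])
v22: WRITE b=1  (b history now [(3, 28), (4, 57), (5, 36), (7, 0), (8, 35), (9, 15), (10, 34), (12, 29), (13, 33), (15, 47), (20, 24), (22, 1)])
v23: WRITE a=55  (a history now [(1, 31), (2, 54), (6, 52), (11, 13), (14, 29), (16, 0), (17, 49), (18, 36), (19, 33), (21, 7), (23, 55)])
v24: WRITE a=36  (a history now [(1, 31), (2, 54), (6, 52), (11, 13), (14, 29), (16, 0), (17, 49), (18, 36), (19, 33), (21, 7), (23, 55), (24, 36)])
v25: WRITE b=27  (b history now [(3, 28), (4, 57), (5, 36), (7, 0), (8, 35), (9, 15), (10, 34), (12, 29), (13, 33), (15, 47), (20, 24), (22, 1), (25, 27)])
v26: WRITE a=53  (a history now [(1, 31), (2, 54), (6, 52), (11, 13), (14, 29), (16, 0), (17, 49), (18, 36), (19, 33), (21, 7), (23, 55), (24, 36), (26, 53)])
v27: WRITE b=40  (b history now [(3, 28), (4, 57), (5, 36), (7, 0), (8, 35), (9, 15), (10, 34), (12, 29), (13, 33), (15, 47), (20, 24), (22, 1), (25, 27), (27, 40)])
v28: WRITE a=48  (a history now [(1, 31), (2, 54), (6, 52), (11, 13), (14, 29), (16, 0), (17, 49), (18, 36), (19, 33), (21, 7), (23, 55), (24, 36), (26, 53), (28, 48)])
Read results in order: ['28', '36', '54', '31', '0', '57', '54', '0', '52', '0', '33']
NONE count = 0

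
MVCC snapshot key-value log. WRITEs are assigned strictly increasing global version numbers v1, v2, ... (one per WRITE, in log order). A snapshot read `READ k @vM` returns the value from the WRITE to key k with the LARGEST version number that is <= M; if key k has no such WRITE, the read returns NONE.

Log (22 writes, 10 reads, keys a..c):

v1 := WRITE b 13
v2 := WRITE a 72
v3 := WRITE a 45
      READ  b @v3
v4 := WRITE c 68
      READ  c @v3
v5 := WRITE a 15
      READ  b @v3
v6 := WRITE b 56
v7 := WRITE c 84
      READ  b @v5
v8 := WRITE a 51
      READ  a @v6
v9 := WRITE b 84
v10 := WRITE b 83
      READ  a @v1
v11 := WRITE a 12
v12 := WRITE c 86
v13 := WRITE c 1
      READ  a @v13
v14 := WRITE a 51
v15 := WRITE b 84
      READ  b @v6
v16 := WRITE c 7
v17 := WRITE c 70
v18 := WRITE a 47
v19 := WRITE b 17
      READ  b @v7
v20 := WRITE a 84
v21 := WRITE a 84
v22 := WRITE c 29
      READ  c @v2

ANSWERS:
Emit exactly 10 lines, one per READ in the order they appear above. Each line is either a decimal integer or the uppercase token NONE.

Answer: 13
NONE
13
13
15
NONE
12
56
56
NONE

Derivation:
v1: WRITE b=13  (b history now [(1, 13)])
v2: WRITE a=72  (a history now [(2, 72)])
v3: WRITE a=45  (a history now [(2, 72), (3, 45)])
READ b @v3: history=[(1, 13)] -> pick v1 -> 13
v4: WRITE c=68  (c history now [(4, 68)])
READ c @v3: history=[(4, 68)] -> no version <= 3 -> NONE
v5: WRITE a=15  (a history now [(2, 72), (3, 45), (5, 15)])
READ b @v3: history=[(1, 13)] -> pick v1 -> 13
v6: WRITE b=56  (b history now [(1, 13), (6, 56)])
v7: WRITE c=84  (c history now [(4, 68), (7, 84)])
READ b @v5: history=[(1, 13), (6, 56)] -> pick v1 -> 13
v8: WRITE a=51  (a history now [(2, 72), (3, 45), (5, 15), (8, 51)])
READ a @v6: history=[(2, 72), (3, 45), (5, 15), (8, 51)] -> pick v5 -> 15
v9: WRITE b=84  (b history now [(1, 13), (6, 56), (9, 84)])
v10: WRITE b=83  (b history now [(1, 13), (6, 56), (9, 84), (10, 83)])
READ a @v1: history=[(2, 72), (3, 45), (5, 15), (8, 51)] -> no version <= 1 -> NONE
v11: WRITE a=12  (a history now [(2, 72), (3, 45), (5, 15), (8, 51), (11, 12)])
v12: WRITE c=86  (c history now [(4, 68), (7, 84), (12, 86)])
v13: WRITE c=1  (c history now [(4, 68), (7, 84), (12, 86), (13, 1)])
READ a @v13: history=[(2, 72), (3, 45), (5, 15), (8, 51), (11, 12)] -> pick v11 -> 12
v14: WRITE a=51  (a history now [(2, 72), (3, 45), (5, 15), (8, 51), (11, 12), (14, 51)])
v15: WRITE b=84  (b history now [(1, 13), (6, 56), (9, 84), (10, 83), (15, 84)])
READ b @v6: history=[(1, 13), (6, 56), (9, 84), (10, 83), (15, 84)] -> pick v6 -> 56
v16: WRITE c=7  (c history now [(4, 68), (7, 84), (12, 86), (13, 1), (16, 7)])
v17: WRITE c=70  (c history now [(4, 68), (7, 84), (12, 86), (13, 1), (16, 7), (17, 70)])
v18: WRITE a=47  (a history now [(2, 72), (3, 45), (5, 15), (8, 51), (11, 12), (14, 51), (18, 47)])
v19: WRITE b=17  (b history now [(1, 13), (6, 56), (9, 84), (10, 83), (15, 84), (19, 17)])
READ b @v7: history=[(1, 13), (6, 56), (9, 84), (10, 83), (15, 84), (19, 17)] -> pick v6 -> 56
v20: WRITE a=84  (a history now [(2, 72), (3, 45), (5, 15), (8, 51), (11, 12), (14, 51), (18, 47), (20, 84)])
v21: WRITE a=84  (a history now [(2, 72), (3, 45), (5, 15), (8, 51), (11, 12), (14, 51), (18, 47), (20, 84), (21, 84)])
v22: WRITE c=29  (c history now [(4, 68), (7, 84), (12, 86), (13, 1), (16, 7), (17, 70), (22, 29)])
READ c @v2: history=[(4, 68), (7, 84), (12, 86), (13, 1), (16, 7), (17, 70), (22, 29)] -> no version <= 2 -> NONE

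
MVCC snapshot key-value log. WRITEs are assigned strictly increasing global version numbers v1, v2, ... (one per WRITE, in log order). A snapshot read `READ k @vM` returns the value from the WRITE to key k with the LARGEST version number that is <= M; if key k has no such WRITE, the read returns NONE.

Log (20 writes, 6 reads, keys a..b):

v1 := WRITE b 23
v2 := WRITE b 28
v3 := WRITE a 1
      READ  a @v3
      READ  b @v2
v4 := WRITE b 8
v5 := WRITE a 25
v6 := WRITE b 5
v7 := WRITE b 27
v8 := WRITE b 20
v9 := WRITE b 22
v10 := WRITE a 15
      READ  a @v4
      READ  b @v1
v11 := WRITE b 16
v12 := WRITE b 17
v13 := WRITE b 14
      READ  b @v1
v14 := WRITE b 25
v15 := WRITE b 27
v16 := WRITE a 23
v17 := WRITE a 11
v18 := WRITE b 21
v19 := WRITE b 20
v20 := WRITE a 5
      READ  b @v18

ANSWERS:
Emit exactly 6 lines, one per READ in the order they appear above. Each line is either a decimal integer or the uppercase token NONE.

Answer: 1
28
1
23
23
21

Derivation:
v1: WRITE b=23  (b history now [(1, 23)])
v2: WRITE b=28  (b history now [(1, 23), (2, 28)])
v3: WRITE a=1  (a history now [(3, 1)])
READ a @v3: history=[(3, 1)] -> pick v3 -> 1
READ b @v2: history=[(1, 23), (2, 28)] -> pick v2 -> 28
v4: WRITE b=8  (b history now [(1, 23), (2, 28), (4, 8)])
v5: WRITE a=25  (a history now [(3, 1), (5, 25)])
v6: WRITE b=5  (b history now [(1, 23), (2, 28), (4, 8), (6, 5)])
v7: WRITE b=27  (b history now [(1, 23), (2, 28), (4, 8), (6, 5), (7, 27)])
v8: WRITE b=20  (b history now [(1, 23), (2, 28), (4, 8), (6, 5), (7, 27), (8, 20)])
v9: WRITE b=22  (b history now [(1, 23), (2, 28), (4, 8), (6, 5), (7, 27), (8, 20), (9, 22)])
v10: WRITE a=15  (a history now [(3, 1), (5, 25), (10, 15)])
READ a @v4: history=[(3, 1), (5, 25), (10, 15)] -> pick v3 -> 1
READ b @v1: history=[(1, 23), (2, 28), (4, 8), (6, 5), (7, 27), (8, 20), (9, 22)] -> pick v1 -> 23
v11: WRITE b=16  (b history now [(1, 23), (2, 28), (4, 8), (6, 5), (7, 27), (8, 20), (9, 22), (11, 16)])
v12: WRITE b=17  (b history now [(1, 23), (2, 28), (4, 8), (6, 5), (7, 27), (8, 20), (9, 22), (11, 16), (12, 17)])
v13: WRITE b=14  (b history now [(1, 23), (2, 28), (4, 8), (6, 5), (7, 27), (8, 20), (9, 22), (11, 16), (12, 17), (13, 14)])
READ b @v1: history=[(1, 23), (2, 28), (4, 8), (6, 5), (7, 27), (8, 20), (9, 22), (11, 16), (12, 17), (13, 14)] -> pick v1 -> 23
v14: WRITE b=25  (b history now [(1, 23), (2, 28), (4, 8), (6, 5), (7, 27), (8, 20), (9, 22), (11, 16), (12, 17), (13, 14), (14, 25)])
v15: WRITE b=27  (b history now [(1, 23), (2, 28), (4, 8), (6, 5), (7, 27), (8, 20), (9, 22), (11, 16), (12, 17), (13, 14), (14, 25), (15, 27)])
v16: WRITE a=23  (a history now [(3, 1), (5, 25), (10, 15), (16, 23)])
v17: WRITE a=11  (a history now [(3, 1), (5, 25), (10, 15), (16, 23), (17, 11)])
v18: WRITE b=21  (b history now [(1, 23), (2, 28), (4, 8), (6, 5), (7, 27), (8, 20), (9, 22), (11, 16), (12, 17), (13, 14), (14, 25), (15, 27), (18, 21)])
v19: WRITE b=20  (b history now [(1, 23), (2, 28), (4, 8), (6, 5), (7, 27), (8, 20), (9, 22), (11, 16), (12, 17), (13, 14), (14, 25), (15, 27), (18, 21), (19, 20)])
v20: WRITE a=5  (a history now [(3, 1), (5, 25), (10, 15), (16, 23), (17, 11), (20, 5)])
READ b @v18: history=[(1, 23), (2, 28), (4, 8), (6, 5), (7, 27), (8, 20), (9, 22), (11, 16), (12, 17), (13, 14), (14, 25), (15, 27), (18, 21), (19, 20)] -> pick v18 -> 21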